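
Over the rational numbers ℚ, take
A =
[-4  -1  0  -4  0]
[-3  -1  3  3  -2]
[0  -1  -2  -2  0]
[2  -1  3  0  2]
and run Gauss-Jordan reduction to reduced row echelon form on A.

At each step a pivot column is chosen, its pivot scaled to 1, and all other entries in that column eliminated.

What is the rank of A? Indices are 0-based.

step 1: normalize row 0 (÷-4) = (1, 1/4, 0, 1, 0)
  row 1: subtract -3×row0 = (0, -1/4, 3, 6, -2)
  row 3: subtract 2×row0 = (0, -3/2, 3, -2, 2)
step 2: normalize row 1 (÷-1/4) = (0, 1, -12, -24, 8)
  row 0: subtract 1/4×row1 = (1, 0, 3, 7, -2)
  row 2: subtract -1×row1 = (0, 0, -14, -26, 8)
  row 3: subtract -3/2×row1 = (0, 0, -15, -38, 14)
step 3: normalize row 2 (÷-14) = (0, 0, 1, 13/7, -4/7)
  row 0: subtract 3×row2 = (1, 0, 0, 10/7, -2/7)
  row 1: subtract -12×row2 = (0, 1, 0, -12/7, 8/7)
  row 3: subtract -15×row2 = (0, 0, 0, -71/7, 38/7)
step 4: normalize row 3 (÷-71/7) = (0, 0, 0, 1, -38/71)
  row 0: subtract 10/7×row3 = (1, 0, 0, 0, 34/71)
  row 1: subtract -12/7×row3 = (0, 1, 0, 0, 16/71)
  row 2: subtract 13/7×row3 = (0, 0, 1, 0, 30/71)

rank = 4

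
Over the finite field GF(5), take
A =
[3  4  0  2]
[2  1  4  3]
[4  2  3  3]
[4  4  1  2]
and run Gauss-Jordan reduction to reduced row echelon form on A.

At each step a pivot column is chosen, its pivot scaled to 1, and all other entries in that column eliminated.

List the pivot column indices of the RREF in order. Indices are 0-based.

pivot(0,0)=3: scale R0 → (1, 3, 0, 4)
  clear (1,0): R1 −= (2)R0 → (0, 0, 4, 0)
  clear (2,0): R2 −= (4)R0 → (0, 0, 3, 2)
  clear (3,0): R3 −= (4)R0 → (0, 2, 1, 1)
pivot(1,1): swap R1↔R3
pivot(1,1)=2: scale R1 → (0, 1, 3, 3)
  clear (0,1): R0 −= (3)R1 → (1, 0, 1, 0)
pivot(2,2)=3: scale R2 → (0, 0, 1, 4)
  clear (0,2): R0 −= (1)R2 → (1, 0, 0, 1)
  clear (1,2): R1 −= (3)R2 → (0, 1, 0, 1)
  clear (3,2): R3 −= (4)R2 → (0, 0, 0, 4)
pivot(3,3)=4: scale R3 → (0, 0, 0, 1)
  clear (0,3): R0 −= (1)R3 → (1, 0, 0, 0)
  clear (1,3): R1 −= (1)R3 → (0, 1, 0, 0)
  clear (2,3): R2 −= (4)R3 → (0, 0, 1, 0)

pivot columns: 0, 1, 2, 3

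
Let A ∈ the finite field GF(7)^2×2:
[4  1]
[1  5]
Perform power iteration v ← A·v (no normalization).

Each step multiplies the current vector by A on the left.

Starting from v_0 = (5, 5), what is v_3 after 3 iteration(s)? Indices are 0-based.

v_0 = (5, 5).
v_1 = A·v_0 = (4, 2).
v_2 = A·v_1 = (4, 0).
v_3 = A·v_2 = (2, 4).

v_3 = (2, 4)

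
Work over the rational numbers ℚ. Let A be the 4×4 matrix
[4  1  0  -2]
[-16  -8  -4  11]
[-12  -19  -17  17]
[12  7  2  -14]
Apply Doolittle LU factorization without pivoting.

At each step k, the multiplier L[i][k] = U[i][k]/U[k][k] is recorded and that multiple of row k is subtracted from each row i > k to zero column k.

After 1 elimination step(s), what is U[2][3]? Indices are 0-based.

U[2][3] = 11

Step 1: pivot at (0,0) is 4.
  row1 ← row1 − (-4)·row0  ⇒  L[1][0]=-4, U row1=(0, -4, -4, 3)
  row2 ← row2 − (-3)·row0  ⇒  L[2][0]=-3, U row2=(0, -16, -17, 11)
  row3 ← row3 − (3)·row0  ⇒  L[3][0]=3, U row3=(0, 4, 2, -8)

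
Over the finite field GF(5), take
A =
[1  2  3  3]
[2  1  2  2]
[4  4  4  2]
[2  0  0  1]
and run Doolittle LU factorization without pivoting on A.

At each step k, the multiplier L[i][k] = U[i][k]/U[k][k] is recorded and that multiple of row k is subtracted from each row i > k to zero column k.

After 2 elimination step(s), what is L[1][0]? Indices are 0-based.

k=0: U[0][0]=1
  eliminate (1,0): mult=2, new row 1: (0, 2, 1, 1); set L[1][0]=2
  eliminate (2,0): mult=4, new row 2: (0, 1, 2, 0); set L[2][0]=4
  eliminate (3,0): mult=2, new row 3: (0, 1, 4, 0); set L[3][0]=2
k=1: U[1][1]=2
  eliminate (2,1): mult=3, new row 2: (0, 0, 4, 2); set L[2][1]=3
  eliminate (3,1): mult=3, new row 3: (0, 0, 1, 2); set L[3][1]=3

L[1][0] = 2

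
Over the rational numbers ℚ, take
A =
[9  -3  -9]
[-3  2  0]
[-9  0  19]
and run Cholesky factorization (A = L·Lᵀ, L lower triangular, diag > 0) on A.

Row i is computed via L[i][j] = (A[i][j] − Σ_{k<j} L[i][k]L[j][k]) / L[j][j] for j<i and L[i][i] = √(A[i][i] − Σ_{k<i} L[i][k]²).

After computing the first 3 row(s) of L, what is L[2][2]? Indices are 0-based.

Step 1: L[0][0] = √(9) = 3.
  L[1][0] = (-3) / L[0][0] = -1.
Step 2: L[1][1] = √(1) = 1.
  L[2][0] = (-9) / L[0][0] = -3.
  L[2][1] = (-3) / L[1][1] = -3.
Step 3: L[2][2] = √(1) = 1.

L[2][2] = 1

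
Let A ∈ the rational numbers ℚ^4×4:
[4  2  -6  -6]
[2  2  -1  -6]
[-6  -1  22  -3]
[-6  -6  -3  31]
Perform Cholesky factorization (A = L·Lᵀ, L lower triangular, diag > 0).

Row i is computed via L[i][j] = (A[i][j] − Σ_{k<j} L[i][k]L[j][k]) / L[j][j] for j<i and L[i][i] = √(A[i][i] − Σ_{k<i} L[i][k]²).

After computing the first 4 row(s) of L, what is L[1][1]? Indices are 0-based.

L[1][1] = 1

Step 1: L[0][0] = √(4) = 2.
  L[1][0] = (2) / L[0][0] = 1.
Step 2: L[1][1] = √(1) = 1.
  L[2][0] = (-6) / L[0][0] = -3.
  L[2][1] = (2) / L[1][1] = 2.
Step 3: L[2][2] = √(9) = 3.
  L[3][0] = (-6) / L[0][0] = -3.
  L[3][1] = (-3) / L[1][1] = -3.
  L[3][2] = (-6) / L[2][2] = -2.
Step 4: L[3][3] = √(9) = 3.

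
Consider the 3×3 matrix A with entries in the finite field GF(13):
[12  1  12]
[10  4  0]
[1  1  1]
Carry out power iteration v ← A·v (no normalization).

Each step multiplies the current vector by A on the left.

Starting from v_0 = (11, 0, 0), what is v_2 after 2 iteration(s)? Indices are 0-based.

v_2 = (6, 5, 6)

v_0 = (11, 0, 0).
v_1 = A·v_0 = (2, 6, 11).
v_2 = A·v_1 = (6, 5, 6).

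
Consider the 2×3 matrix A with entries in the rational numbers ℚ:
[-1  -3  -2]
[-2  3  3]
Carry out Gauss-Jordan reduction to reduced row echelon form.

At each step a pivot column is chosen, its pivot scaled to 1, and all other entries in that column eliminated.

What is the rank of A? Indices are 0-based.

step 1: normalize row 0 (÷-1) = (1, 3, 2)
  row 1: subtract -2×row0 = (0, 9, 7)
step 2: normalize row 1 (÷9) = (0, 1, 7/9)
  row 0: subtract 3×row1 = (1, 0, -1/3)

rank = 2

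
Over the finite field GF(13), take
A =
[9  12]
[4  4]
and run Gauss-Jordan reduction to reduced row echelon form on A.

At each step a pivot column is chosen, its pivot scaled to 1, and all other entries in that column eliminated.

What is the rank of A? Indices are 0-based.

rank = 2

[1] R0 /= 9  ⇒  (1, 10)
     R1 -= 4·R0  ⇒  (0, 3)
[2] R1 /= 3  ⇒  (0, 1)
     R0 -= 10·R1  ⇒  (1, 0)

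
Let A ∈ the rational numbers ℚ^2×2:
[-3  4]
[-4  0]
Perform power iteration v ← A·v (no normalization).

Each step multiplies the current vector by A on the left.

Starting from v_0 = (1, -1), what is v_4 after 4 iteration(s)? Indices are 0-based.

v_4 = (-371, -388)

v_0 = (1, -1).
v_1 = A·v_0 = (-7, -4).
v_2 = A·v_1 = (5, 28).
v_3 = A·v_2 = (97, -20).
v_4 = A·v_3 = (-371, -388).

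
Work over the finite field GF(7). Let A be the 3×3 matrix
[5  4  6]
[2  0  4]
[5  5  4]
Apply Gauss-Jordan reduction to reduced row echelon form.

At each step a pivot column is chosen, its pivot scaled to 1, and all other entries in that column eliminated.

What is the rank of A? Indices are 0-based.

rank = 3

[1] R0 /= 5  ⇒  (1, 5, 4)
     R1 -= 2·R0  ⇒  (0, 4, 3)
     R2 -= 5·R0  ⇒  (0, 1, 5)
[2] R1 /= 4  ⇒  (0, 1, 6)
     R0 -= 5·R1  ⇒  (1, 0, 2)
     R2 -= 1·R1  ⇒  (0, 0, 6)
[3] R2 /= 6  ⇒  (0, 0, 1)
     R0 -= 2·R2  ⇒  (1, 0, 0)
     R1 -= 6·R2  ⇒  (0, 1, 0)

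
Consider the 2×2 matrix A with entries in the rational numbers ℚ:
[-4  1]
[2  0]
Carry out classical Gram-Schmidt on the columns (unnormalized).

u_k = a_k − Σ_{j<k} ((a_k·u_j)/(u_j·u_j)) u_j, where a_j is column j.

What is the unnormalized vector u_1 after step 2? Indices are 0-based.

Step 1: u_0 = a_0 = (-4, 2).
Step 2: u_1 = a_1 − (-1/5)·u_0 = (1/5, 2/5).

u_1 = (1/5, 2/5)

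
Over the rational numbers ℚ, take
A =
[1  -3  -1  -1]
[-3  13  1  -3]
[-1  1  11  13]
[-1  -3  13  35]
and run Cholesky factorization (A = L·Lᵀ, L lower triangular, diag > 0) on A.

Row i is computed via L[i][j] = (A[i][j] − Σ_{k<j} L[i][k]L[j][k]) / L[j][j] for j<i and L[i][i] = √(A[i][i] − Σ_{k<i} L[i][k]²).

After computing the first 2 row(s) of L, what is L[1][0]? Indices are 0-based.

Step 1: L[0][0] = √(1) = 1.
  L[1][0] = (-3) / L[0][0] = -3.
Step 2: L[1][1] = √(4) = 2.

L[1][0] = -3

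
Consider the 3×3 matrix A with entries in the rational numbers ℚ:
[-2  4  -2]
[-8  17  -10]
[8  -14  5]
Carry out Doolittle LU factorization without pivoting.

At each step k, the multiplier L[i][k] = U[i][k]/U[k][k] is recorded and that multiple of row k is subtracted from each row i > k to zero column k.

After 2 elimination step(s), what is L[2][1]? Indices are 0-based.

L[2][1] = 2

Step 1: pivot at (0,0) is -2.
  row1 ← row1 − (4)·row0  ⇒  L[1][0]=4, U row1=(0, 1, -2)
  row2 ← row2 − (-4)·row0  ⇒  L[2][0]=-4, U row2=(0, 2, -3)
Step 2: pivot at (1,1) is 1.
  row2 ← row2 − (2)·row1  ⇒  L[2][1]=2, U row2=(0, 0, 1)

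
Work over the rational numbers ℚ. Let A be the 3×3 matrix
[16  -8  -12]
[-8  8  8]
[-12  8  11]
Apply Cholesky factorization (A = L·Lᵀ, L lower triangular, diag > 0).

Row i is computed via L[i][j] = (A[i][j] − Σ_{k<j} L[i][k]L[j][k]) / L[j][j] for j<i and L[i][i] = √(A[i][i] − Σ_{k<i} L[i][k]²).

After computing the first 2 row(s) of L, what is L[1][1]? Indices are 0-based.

Step 1: L[0][0] = √(16) = 4.
  L[1][0] = (-8) / L[0][0] = -2.
Step 2: L[1][1] = √(4) = 2.

L[1][1] = 2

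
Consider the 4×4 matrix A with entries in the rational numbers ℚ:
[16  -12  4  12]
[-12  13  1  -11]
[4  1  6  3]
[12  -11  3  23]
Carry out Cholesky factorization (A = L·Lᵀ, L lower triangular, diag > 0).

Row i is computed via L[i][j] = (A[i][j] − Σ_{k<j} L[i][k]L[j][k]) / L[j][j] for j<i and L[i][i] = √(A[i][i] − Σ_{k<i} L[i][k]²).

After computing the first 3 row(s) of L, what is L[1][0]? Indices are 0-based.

L[1][0] = -3

Step 1: L[0][0] = √(16) = 4.
  L[1][0] = (-12) / L[0][0] = -3.
Step 2: L[1][1] = √(4) = 2.
  L[2][0] = (4) / L[0][0] = 1.
  L[2][1] = (4) / L[1][1] = 2.
Step 3: L[2][2] = √(1) = 1.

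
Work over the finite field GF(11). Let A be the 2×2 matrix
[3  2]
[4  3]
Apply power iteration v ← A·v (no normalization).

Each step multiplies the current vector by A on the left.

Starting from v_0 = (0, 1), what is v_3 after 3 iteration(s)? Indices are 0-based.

v_0 = (0, 1).
v_1 = A·v_0 = (2, 3).
v_2 = A·v_1 = (1, 6).
v_3 = A·v_2 = (4, 0).

v_3 = (4, 0)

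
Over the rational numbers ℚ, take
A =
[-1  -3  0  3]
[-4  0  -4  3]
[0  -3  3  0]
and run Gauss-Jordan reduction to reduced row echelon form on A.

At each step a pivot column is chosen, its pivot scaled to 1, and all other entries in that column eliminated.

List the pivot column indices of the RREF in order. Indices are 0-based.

pivot columns: 0, 1, 2

step 1: normalize row 0 (÷-1) = (1, 3, 0, -3)
  row 1: subtract -4×row0 = (0, 12, -4, -9)
step 2: normalize row 1 (÷12) = (0, 1, -1/3, -3/4)
  row 0: subtract 3×row1 = (1, 0, 1, -3/4)
  row 2: subtract -3×row1 = (0, 0, 2, -9/4)
step 3: normalize row 2 (÷2) = (0, 0, 1, -9/8)
  row 0: subtract 1×row2 = (1, 0, 0, 3/8)
  row 1: subtract -1/3×row2 = (0, 1, 0, -9/8)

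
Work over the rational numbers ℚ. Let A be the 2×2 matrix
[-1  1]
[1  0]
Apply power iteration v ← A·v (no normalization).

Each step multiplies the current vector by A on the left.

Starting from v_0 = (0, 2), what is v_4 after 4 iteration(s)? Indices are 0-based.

v_0 = (0, 2).
v_1 = A·v_0 = (2, 0).
v_2 = A·v_1 = (-2, 2).
v_3 = A·v_2 = (4, -2).
v_4 = A·v_3 = (-6, 4).

v_4 = (-6, 4)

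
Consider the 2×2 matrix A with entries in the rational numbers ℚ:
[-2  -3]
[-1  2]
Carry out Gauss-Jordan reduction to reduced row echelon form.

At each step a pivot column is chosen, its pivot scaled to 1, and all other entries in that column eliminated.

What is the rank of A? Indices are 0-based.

step 1: normalize row 0 (÷-2) = (1, 3/2)
  row 1: subtract -1×row0 = (0, 7/2)
step 2: normalize row 1 (÷7/2) = (0, 1)
  row 0: subtract 3/2×row1 = (1, 0)

rank = 2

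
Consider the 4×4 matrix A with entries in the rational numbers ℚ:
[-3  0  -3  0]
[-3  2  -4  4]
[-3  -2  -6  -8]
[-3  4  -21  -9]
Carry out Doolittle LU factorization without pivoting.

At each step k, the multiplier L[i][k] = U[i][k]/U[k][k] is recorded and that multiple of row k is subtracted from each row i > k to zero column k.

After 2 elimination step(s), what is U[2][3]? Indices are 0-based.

U[2][3] = -4

Step 1: pivot at (0,0) is -3.
  row1 ← row1 − (1)·row0  ⇒  L[1][0]=1, U row1=(0, 2, -1, 4)
  row2 ← row2 − (1)·row0  ⇒  L[2][0]=1, U row2=(0, -2, -3, -8)
  row3 ← row3 − (1)·row0  ⇒  L[3][0]=1, U row3=(0, 4, -18, -9)
Step 2: pivot at (1,1) is 2.
  row2 ← row2 − (-1)·row1  ⇒  L[2][1]=-1, U row2=(0, 0, -4, -4)
  row3 ← row3 − (2)·row1  ⇒  L[3][1]=2, U row3=(0, 0, -16, -17)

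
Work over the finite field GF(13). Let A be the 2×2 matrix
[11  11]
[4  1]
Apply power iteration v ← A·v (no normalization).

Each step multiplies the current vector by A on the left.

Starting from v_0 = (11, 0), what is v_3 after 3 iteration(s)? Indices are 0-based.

v_0 = (11, 0).
v_1 = A·v_0 = (4, 5).
v_2 = A·v_1 = (8, 8).
v_3 = A·v_2 = (7, 1).

v_3 = (7, 1)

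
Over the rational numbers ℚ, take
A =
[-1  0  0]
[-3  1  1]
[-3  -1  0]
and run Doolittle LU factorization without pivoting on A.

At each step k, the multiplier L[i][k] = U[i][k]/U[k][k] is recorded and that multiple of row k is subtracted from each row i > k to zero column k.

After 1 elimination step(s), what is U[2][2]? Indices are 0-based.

U[2][2] = 0

[col 0] pivot -1
  R1 -= 3*R0 → (0, 1, 1)  (L[1][0] := 3)
  R2 -= 3*R0 → (0, -1, 0)  (L[2][0] := 3)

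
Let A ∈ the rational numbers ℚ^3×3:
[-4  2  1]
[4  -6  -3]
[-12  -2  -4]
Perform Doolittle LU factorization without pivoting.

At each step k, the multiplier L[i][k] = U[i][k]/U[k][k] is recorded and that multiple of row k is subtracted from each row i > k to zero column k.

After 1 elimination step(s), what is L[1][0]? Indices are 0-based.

Step 1: pivot at (0,0) is -4.
  row1 ← row1 − (-1)·row0  ⇒  L[1][0]=-1, U row1=(0, -4, -2)
  row2 ← row2 − (3)·row0  ⇒  L[2][0]=3, U row2=(0, -8, -7)

L[1][0] = -1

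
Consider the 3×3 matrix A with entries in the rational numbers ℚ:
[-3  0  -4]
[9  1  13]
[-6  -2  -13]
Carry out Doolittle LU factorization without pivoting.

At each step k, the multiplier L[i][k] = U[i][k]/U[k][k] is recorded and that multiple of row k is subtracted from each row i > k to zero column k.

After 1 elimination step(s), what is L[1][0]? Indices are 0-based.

L[1][0] = -3

k=0: U[0][0]=-3
  eliminate (1,0): mult=-3, new row 1: (0, 1, 1); set L[1][0]=-3
  eliminate (2,0): mult=2, new row 2: (0, -2, -5); set L[2][0]=2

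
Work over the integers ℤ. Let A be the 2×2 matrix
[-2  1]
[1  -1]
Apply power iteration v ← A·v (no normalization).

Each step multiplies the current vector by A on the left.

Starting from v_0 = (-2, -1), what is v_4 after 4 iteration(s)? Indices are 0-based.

v_4 = (-47, 29)

v_0 = (-2, -1).
v_1 = A·v_0 = (3, -1).
v_2 = A·v_1 = (-7, 4).
v_3 = A·v_2 = (18, -11).
v_4 = A·v_3 = (-47, 29).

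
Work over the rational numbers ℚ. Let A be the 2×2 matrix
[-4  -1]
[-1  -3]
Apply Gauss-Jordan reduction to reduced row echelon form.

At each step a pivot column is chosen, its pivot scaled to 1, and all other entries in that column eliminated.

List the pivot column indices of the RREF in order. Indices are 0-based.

step 1: normalize row 0 (÷-4) = (1, 1/4)
  row 1: subtract -1×row0 = (0, -11/4)
step 2: normalize row 1 (÷-11/4) = (0, 1)
  row 0: subtract 1/4×row1 = (1, 0)

pivot columns: 0, 1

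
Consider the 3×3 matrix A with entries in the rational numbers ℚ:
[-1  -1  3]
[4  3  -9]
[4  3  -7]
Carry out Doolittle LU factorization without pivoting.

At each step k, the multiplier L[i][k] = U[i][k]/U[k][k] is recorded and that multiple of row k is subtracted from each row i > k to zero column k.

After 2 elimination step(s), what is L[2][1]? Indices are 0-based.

L[2][1] = 1

Step 1: pivot at (0,0) is -1.
  row1 ← row1 − (-4)·row0  ⇒  L[1][0]=-4, U row1=(0, -1, 3)
  row2 ← row2 − (-4)·row0  ⇒  L[2][0]=-4, U row2=(0, -1, 5)
Step 2: pivot at (1,1) is -1.
  row2 ← row2 − (1)·row1  ⇒  L[2][1]=1, U row2=(0, 0, 2)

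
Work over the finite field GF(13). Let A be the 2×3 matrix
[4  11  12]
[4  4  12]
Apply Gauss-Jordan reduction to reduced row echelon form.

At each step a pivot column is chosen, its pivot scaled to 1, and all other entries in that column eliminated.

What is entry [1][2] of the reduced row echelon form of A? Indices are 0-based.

step 1: normalize row 0 (÷4) = (1, 6, 3)
  row 1: subtract 4×row0 = (0, 6, 0)
step 2: normalize row 1 (÷6) = (0, 1, 0)
  row 0: subtract 6×row1 = (1, 0, 3)

M[1][2] = 0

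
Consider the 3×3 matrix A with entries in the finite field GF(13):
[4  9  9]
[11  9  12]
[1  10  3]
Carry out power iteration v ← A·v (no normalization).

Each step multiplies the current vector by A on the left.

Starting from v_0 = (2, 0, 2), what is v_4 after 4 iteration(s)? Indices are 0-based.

v_4 = (12, 12, 8)

v_0 = (2, 0, 2).
v_1 = A·v_0 = (0, 7, 8).
v_2 = A·v_1 = (5, 3, 3).
v_3 = A·v_2 = (9, 1, 5).
v_4 = A·v_3 = (12, 12, 8).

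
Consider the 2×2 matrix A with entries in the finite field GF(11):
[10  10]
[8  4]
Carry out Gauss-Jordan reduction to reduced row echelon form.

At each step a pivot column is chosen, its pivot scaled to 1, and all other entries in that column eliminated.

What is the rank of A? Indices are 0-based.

rank = 2

pivot(0,0)=10: scale R0 → (1, 1)
  clear (1,0): R1 −= (8)R0 → (0, 7)
pivot(1,1)=7: scale R1 → (0, 1)
  clear (0,1): R0 −= (1)R1 → (1, 0)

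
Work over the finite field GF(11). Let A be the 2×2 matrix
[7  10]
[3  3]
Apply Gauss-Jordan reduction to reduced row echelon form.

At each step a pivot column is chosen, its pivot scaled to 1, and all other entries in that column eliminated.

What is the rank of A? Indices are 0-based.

rank = 2

step 1: normalize row 0 (÷7) = (1, 3)
  row 1: subtract 3×row0 = (0, 5)
step 2: normalize row 1 (÷5) = (0, 1)
  row 0: subtract 3×row1 = (1, 0)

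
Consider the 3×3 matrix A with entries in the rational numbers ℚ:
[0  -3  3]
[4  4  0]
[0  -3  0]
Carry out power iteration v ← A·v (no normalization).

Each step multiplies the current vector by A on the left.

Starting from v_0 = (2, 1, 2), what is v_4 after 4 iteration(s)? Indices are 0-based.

v_0 = (2, 1, 2).
v_1 = A·v_0 = (3, 12, -3).
v_2 = A·v_1 = (-45, 60, -36).
v_3 = A·v_2 = (-288, 60, -180).
v_4 = A·v_3 = (-720, -912, -180).

v_4 = (-720, -912, -180)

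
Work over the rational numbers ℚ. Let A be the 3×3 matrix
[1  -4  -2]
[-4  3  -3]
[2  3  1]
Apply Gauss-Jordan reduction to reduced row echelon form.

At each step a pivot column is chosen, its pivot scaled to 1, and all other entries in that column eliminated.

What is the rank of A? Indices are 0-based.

step 1: normalize row 0 (÷1) = (1, -4, -2)
  row 1: subtract -4×row0 = (0, -13, -11)
  row 2: subtract 2×row0 = (0, 11, 5)
step 2: normalize row 1 (÷-13) = (0, 1, 11/13)
  row 0: subtract -4×row1 = (1, 0, 18/13)
  row 2: subtract 11×row1 = (0, 0, -56/13)
step 3: normalize row 2 (÷-56/13) = (0, 0, 1)
  row 0: subtract 18/13×row2 = (1, 0, 0)
  row 1: subtract 11/13×row2 = (0, 1, 0)

rank = 3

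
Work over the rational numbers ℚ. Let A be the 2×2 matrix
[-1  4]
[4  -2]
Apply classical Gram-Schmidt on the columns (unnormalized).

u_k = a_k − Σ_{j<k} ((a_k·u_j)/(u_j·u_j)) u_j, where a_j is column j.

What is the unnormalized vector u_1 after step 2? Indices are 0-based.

Step 1: u_0 = a_0 = (-1, 4).
Step 2: u_1 = a_1 − (-12/17)·u_0 = (56/17, 14/17).

u_1 = (56/17, 14/17)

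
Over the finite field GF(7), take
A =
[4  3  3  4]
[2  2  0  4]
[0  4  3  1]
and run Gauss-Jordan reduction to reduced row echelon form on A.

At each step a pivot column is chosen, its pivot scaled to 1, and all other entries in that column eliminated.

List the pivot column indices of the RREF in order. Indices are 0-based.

pivot columns: 0, 1, 2

pivot(0,0)=4: scale R0 → (1, 6, 6, 1)
  clear (1,0): R1 −= (2)R0 → (0, 4, 2, 2)
pivot(1,1)=4: scale R1 → (0, 1, 4, 4)
  clear (0,1): R0 −= (6)R1 → (1, 0, 3, 5)
  clear (2,1): R2 −= (4)R1 → (0, 0, 1, 6)
pivot(2,2)=1: scale R2 → (0, 0, 1, 6)
  clear (0,2): R0 −= (3)R2 → (1, 0, 0, 1)
  clear (1,2): R1 −= (4)R2 → (0, 1, 0, 1)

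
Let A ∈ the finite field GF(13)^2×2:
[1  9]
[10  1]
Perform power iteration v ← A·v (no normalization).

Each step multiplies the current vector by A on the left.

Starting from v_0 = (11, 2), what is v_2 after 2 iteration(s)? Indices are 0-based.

v_0 = (11, 2).
v_1 = A·v_0 = (3, 8).
v_2 = A·v_1 = (10, 12).

v_2 = (10, 12)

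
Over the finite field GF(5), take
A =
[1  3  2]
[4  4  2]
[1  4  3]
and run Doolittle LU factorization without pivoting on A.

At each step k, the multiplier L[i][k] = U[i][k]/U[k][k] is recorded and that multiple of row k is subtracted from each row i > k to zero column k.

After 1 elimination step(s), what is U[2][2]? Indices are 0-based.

U[2][2] = 1

k=0: U[0][0]=1
  eliminate (1,0): mult=4, new row 1: (0, 2, 4); set L[1][0]=4
  eliminate (2,0): mult=1, new row 2: (0, 1, 1); set L[2][0]=1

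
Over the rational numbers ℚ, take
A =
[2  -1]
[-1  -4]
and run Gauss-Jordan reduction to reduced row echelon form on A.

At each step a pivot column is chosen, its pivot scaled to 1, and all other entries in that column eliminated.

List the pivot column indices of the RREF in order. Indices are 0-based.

pivot columns: 0, 1

pivot(0,0)=2: scale R0 → (1, -1/2)
  clear (1,0): R1 −= (-1)R0 → (0, -9/2)
pivot(1,1)=-9/2: scale R1 → (0, 1)
  clear (0,1): R0 −= (-1/2)R1 → (1, 0)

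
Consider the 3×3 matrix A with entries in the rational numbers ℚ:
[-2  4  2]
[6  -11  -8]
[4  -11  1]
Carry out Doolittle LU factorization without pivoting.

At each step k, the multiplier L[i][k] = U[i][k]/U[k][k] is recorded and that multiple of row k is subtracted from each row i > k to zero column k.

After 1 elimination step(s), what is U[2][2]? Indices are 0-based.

U[2][2] = 5

Step 1: pivot at (0,0) is -2.
  row1 ← row1 − (-3)·row0  ⇒  L[1][0]=-3, U row1=(0, 1, -2)
  row2 ← row2 − (-2)·row0  ⇒  L[2][0]=-2, U row2=(0, -3, 5)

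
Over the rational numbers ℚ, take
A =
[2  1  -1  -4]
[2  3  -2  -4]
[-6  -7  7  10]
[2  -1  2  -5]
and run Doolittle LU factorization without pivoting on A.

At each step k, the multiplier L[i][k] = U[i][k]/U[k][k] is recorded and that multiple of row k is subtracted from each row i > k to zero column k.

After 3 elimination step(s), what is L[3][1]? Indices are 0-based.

L[3][1] = -1

Step 1: pivot at (0,0) is 2.
  row1 ← row1 − (1)·row0  ⇒  L[1][0]=1, U row1=(0, 2, -1, 0)
  row2 ← row2 − (-3)·row0  ⇒  L[2][0]=-3, U row2=(0, -4, 4, -2)
  row3 ← row3 − (1)·row0  ⇒  L[3][0]=1, U row3=(0, -2, 3, -1)
Step 2: pivot at (1,1) is 2.
  row2 ← row2 − (-2)·row1  ⇒  L[2][1]=-2, U row2=(0, 0, 2, -2)
  row3 ← row3 − (-1)·row1  ⇒  L[3][1]=-1, U row3=(0, 0, 2, -1)
Step 3: pivot at (2,2) is 2.
  row3 ← row3 − (1)·row2  ⇒  L[3][2]=1, U row3=(0, 0, 0, 1)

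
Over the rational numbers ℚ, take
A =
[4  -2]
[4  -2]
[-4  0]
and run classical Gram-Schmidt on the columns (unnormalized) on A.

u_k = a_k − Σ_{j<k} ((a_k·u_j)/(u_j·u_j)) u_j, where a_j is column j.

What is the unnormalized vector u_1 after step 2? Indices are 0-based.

Step 1: u_0 = a_0 = (4, 4, -4).
Step 2: u_1 = a_1 − (-1/3)·u_0 = (-2/3, -2/3, -4/3).

u_1 = (-2/3, -2/3, -4/3)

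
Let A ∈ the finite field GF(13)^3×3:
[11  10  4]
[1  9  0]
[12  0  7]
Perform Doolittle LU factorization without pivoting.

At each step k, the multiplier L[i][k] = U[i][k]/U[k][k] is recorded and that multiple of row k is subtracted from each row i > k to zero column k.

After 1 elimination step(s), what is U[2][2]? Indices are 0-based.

U[2][2] = 5

Step 1: pivot at (0,0) is 11.
  row1 ← row1 − (6)·row0  ⇒  L[1][0]=6, U row1=(0, 1, 2)
  row2 ← row2 − (7)·row0  ⇒  L[2][0]=7, U row2=(0, 8, 5)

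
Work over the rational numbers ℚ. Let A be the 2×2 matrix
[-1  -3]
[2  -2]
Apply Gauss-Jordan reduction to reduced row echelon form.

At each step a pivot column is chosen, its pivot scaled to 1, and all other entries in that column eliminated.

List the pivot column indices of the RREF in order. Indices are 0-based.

pivot(0,0)=-1: scale R0 → (1, 3)
  clear (1,0): R1 −= (2)R0 → (0, -8)
pivot(1,1)=-8: scale R1 → (0, 1)
  clear (0,1): R0 −= (3)R1 → (1, 0)

pivot columns: 0, 1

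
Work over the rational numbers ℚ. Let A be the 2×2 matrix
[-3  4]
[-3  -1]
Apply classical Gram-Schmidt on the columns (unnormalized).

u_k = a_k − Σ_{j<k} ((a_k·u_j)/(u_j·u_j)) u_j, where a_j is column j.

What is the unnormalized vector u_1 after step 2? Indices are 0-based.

Step 1: u_0 = a_0 = (-3, -3).
Step 2: u_1 = a_1 − (-1/2)·u_0 = (5/2, -5/2).

u_1 = (5/2, -5/2)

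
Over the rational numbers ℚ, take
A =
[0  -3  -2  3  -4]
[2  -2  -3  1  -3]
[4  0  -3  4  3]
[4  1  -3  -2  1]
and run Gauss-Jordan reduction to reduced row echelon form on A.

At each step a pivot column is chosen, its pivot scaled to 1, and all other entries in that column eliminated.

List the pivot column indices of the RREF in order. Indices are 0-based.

[1] R0 <-> R1
[1] R0 /= 2  ⇒  (1, -1, -3/2, 1/2, -3/2)
     R2 -= 4·R0  ⇒  (0, 4, 3, 2, 9)
     R3 -= 4·R0  ⇒  (0, 5, 3, -4, 7)
[2] R1 /= -3  ⇒  (0, 1, 2/3, -1, 4/3)
     R0 -= -1·R1  ⇒  (1, 0, -5/6, -1/2, -1/6)
     R2 -= 4·R1  ⇒  (0, 0, 1/3, 6, 11/3)
     R3 -= 5·R1  ⇒  (0, 0, -1/3, 1, 1/3)
[3] R2 /= 1/3  ⇒  (0, 0, 1, 18, 11)
     R0 -= -5/6·R2  ⇒  (1, 0, 0, 29/2, 9)
     R1 -= 2/3·R2  ⇒  (0, 1, 0, -13, -6)
     R3 -= -1/3·R2  ⇒  (0, 0, 0, 7, 4)
[4] R3 /= 7  ⇒  (0, 0, 0, 1, 4/7)
     R0 -= 29/2·R3  ⇒  (1, 0, 0, 0, 5/7)
     R1 -= -13·R3  ⇒  (0, 1, 0, 0, 10/7)
     R2 -= 18·R3  ⇒  (0, 0, 1, 0, 5/7)

pivot columns: 0, 1, 2, 3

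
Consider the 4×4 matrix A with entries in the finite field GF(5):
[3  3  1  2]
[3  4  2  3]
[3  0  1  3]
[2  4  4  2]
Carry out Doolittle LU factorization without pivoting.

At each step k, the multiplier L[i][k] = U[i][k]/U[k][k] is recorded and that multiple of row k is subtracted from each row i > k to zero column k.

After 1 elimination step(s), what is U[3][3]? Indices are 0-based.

[col 0] pivot 3
  R1 -= 1*R0 → (0, 1, 1, 1)  (L[1][0] := 1)
  R2 -= 1*R0 → (0, 2, 0, 1)  (L[2][0] := 1)
  R3 -= 4*R0 → (0, 2, 0, 4)  (L[3][0] := 4)

U[3][3] = 4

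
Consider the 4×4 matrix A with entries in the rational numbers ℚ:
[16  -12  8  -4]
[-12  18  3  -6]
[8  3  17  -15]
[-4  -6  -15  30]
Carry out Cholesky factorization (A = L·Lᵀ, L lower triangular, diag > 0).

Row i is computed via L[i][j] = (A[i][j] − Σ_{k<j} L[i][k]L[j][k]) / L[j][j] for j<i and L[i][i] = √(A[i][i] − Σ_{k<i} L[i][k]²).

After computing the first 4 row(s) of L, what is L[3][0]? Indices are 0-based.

L[3][0] = -1

Step 1: L[0][0] = √(16) = 4.
  L[1][0] = (-12) / L[0][0] = -3.
Step 2: L[1][1] = √(9) = 3.
  L[2][0] = (8) / L[0][0] = 2.
  L[2][1] = (9) / L[1][1] = 3.
Step 3: L[2][2] = √(4) = 2.
  L[3][0] = (-4) / L[0][0] = -1.
  L[3][1] = (-9) / L[1][1] = -3.
  L[3][2] = (-4) / L[2][2] = -2.
Step 4: L[3][3] = √(16) = 4.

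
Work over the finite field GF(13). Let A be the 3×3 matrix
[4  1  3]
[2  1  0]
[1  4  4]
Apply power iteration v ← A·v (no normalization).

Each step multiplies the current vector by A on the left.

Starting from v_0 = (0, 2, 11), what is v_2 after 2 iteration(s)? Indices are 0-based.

v_2 = (12, 7, 4)

v_0 = (0, 2, 11).
v_1 = A·v_0 = (9, 2, 0).
v_2 = A·v_1 = (12, 7, 4).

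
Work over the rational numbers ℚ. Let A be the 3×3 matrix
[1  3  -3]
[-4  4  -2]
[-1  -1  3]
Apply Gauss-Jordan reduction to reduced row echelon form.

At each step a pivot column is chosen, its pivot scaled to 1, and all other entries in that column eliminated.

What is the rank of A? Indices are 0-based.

rank = 3

pivot(0,0)=1: scale R0 → (1, 3, -3)
  clear (1,0): R1 −= (-4)R0 → (0, 16, -14)
  clear (2,0): R2 −= (-1)R0 → (0, 2, 0)
pivot(1,1)=16: scale R1 → (0, 1, -7/8)
  clear (0,1): R0 −= (3)R1 → (1, 0, -3/8)
  clear (2,1): R2 −= (2)R1 → (0, 0, 7/4)
pivot(2,2)=7/4: scale R2 → (0, 0, 1)
  clear (0,2): R0 −= (-3/8)R2 → (1, 0, 0)
  clear (1,2): R1 −= (-7/8)R2 → (0, 1, 0)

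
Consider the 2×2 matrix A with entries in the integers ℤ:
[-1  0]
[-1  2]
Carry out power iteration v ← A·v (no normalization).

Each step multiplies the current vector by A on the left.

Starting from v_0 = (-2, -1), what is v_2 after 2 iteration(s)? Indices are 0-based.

v_2 = (-2, -2)

v_0 = (-2, -1).
v_1 = A·v_0 = (2, 0).
v_2 = A·v_1 = (-2, -2).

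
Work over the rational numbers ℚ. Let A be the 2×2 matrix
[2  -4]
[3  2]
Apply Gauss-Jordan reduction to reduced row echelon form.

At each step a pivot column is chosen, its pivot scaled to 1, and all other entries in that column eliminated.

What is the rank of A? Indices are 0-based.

[1] R0 /= 2  ⇒  (1, -2)
     R1 -= 3·R0  ⇒  (0, 8)
[2] R1 /= 8  ⇒  (0, 1)
     R0 -= -2·R1  ⇒  (1, 0)

rank = 2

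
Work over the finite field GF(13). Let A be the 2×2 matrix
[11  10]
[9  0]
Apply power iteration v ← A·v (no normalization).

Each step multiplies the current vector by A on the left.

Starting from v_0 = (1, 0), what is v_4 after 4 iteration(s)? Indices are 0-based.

v_0 = (1, 0).
v_1 = A·v_0 = (11, 9).
v_2 = A·v_1 = (3, 8).
v_3 = A·v_2 = (9, 1).
v_4 = A·v_3 = (5, 3).

v_4 = (5, 3)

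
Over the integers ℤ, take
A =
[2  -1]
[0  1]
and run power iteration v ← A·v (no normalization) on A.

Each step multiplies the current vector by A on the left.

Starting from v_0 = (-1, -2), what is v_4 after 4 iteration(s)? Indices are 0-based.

v_4 = (14, -2)

v_0 = (-1, -2).
v_1 = A·v_0 = (0, -2).
v_2 = A·v_1 = (2, -2).
v_3 = A·v_2 = (6, -2).
v_4 = A·v_3 = (14, -2).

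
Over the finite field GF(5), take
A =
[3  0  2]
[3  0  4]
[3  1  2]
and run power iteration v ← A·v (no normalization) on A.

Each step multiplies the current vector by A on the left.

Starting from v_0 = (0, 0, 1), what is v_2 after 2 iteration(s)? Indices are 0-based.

v_0 = (0, 0, 1).
v_1 = A·v_0 = (2, 4, 2).
v_2 = A·v_1 = (0, 4, 4).

v_2 = (0, 4, 4)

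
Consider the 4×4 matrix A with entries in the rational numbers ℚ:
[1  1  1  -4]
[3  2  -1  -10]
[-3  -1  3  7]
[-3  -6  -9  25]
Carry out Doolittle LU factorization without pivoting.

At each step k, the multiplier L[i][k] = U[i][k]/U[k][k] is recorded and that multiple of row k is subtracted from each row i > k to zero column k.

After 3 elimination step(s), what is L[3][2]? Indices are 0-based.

k=0: U[0][0]=1
  eliminate (1,0): mult=3, new row 1: (0, -1, -4, 2); set L[1][0]=3
  eliminate (2,0): mult=-3, new row 2: (0, 2, 6, -5); set L[2][0]=-3
  eliminate (3,0): mult=-3, new row 3: (0, -3, -6, 13); set L[3][0]=-3
k=1: U[1][1]=-1
  eliminate (2,1): mult=-2, new row 2: (0, 0, -2, -1); set L[2][1]=-2
  eliminate (3,1): mult=3, new row 3: (0, 0, 6, 7); set L[3][1]=3
k=2: U[2][2]=-2
  eliminate (3,2): mult=-3, new row 3: (0, 0, 0, 4); set L[3][2]=-3

L[3][2] = -3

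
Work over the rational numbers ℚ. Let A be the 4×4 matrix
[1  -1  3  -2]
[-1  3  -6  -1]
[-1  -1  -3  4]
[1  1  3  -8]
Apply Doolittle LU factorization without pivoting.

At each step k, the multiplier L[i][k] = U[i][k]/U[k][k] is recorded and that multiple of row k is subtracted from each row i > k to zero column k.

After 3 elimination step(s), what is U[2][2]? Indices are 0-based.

k=0: U[0][0]=1
  eliminate (1,0): mult=-1, new row 1: (0, 2, -3, -3); set L[1][0]=-1
  eliminate (2,0): mult=-1, new row 2: (0, -2, 0, 2); set L[2][0]=-1
  eliminate (3,0): mult=1, new row 3: (0, 2, 0, -6); set L[3][0]=1
k=1: U[1][1]=2
  eliminate (2,1): mult=-1, new row 2: (0, 0, -3, -1); set L[2][1]=-1
  eliminate (3,1): mult=1, new row 3: (0, 0, 3, -3); set L[3][1]=1
k=2: U[2][2]=-3
  eliminate (3,2): mult=-1, new row 3: (0, 0, 0, -4); set L[3][2]=-1

U[2][2] = -3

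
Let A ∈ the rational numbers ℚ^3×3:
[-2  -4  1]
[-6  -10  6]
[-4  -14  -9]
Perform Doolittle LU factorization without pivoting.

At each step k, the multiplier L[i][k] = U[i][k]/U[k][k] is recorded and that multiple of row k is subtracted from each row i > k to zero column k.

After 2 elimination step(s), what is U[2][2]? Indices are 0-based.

U[2][2] = -2

[col 0] pivot -2
  R1 -= 3*R0 → (0, 2, 3)  (L[1][0] := 3)
  R2 -= 2*R0 → (0, -6, -11)  (L[2][0] := 2)
[col 1] pivot 2
  R2 -= -3*R1 → (0, 0, -2)  (L[2][1] := -3)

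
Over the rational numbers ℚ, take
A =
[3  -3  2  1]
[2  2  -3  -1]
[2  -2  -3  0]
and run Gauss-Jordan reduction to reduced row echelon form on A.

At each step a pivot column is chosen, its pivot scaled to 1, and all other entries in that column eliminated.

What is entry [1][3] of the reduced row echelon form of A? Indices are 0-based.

M[1][3] = -1/4

step 1: normalize row 0 (÷3) = (1, -1, 2/3, 1/3)
  row 1: subtract 2×row0 = (0, 4, -13/3, -5/3)
  row 2: subtract 2×row0 = (0, 0, -13/3, -2/3)
step 2: normalize row 1 (÷4) = (0, 1, -13/12, -5/12)
  row 0: subtract -1×row1 = (1, 0, -5/12, -1/12)
step 3: normalize row 2 (÷-13/3) = (0, 0, 1, 2/13)
  row 0: subtract -5/12×row2 = (1, 0, 0, -1/52)
  row 1: subtract -13/12×row2 = (0, 1, 0, -1/4)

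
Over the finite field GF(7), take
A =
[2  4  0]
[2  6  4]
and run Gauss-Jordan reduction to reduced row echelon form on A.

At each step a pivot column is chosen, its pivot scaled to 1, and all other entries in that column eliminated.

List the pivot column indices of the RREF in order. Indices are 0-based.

pivot columns: 0, 1

pivot(0,0)=2: scale R0 → (1, 2, 0)
  clear (1,0): R1 −= (2)R0 → (0, 2, 4)
pivot(1,1)=2: scale R1 → (0, 1, 2)
  clear (0,1): R0 −= (2)R1 → (1, 0, 3)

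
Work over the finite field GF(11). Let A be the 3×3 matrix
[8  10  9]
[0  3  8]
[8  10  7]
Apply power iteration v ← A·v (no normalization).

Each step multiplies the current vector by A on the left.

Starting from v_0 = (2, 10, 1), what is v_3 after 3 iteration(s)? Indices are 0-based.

v_0 = (2, 10, 1).
v_1 = A·v_0 = (4, 5, 2).
v_2 = A·v_1 = (1, 9, 8).
v_3 = A·v_2 = (5, 3, 0).

v_3 = (5, 3, 0)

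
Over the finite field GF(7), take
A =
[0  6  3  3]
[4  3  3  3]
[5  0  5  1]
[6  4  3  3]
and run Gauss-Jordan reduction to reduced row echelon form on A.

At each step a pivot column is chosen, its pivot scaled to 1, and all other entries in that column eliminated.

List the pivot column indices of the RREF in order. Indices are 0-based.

step 1: exchange rows 0,1
step 1: normalize row 0 (÷4) = (1, 6, 6, 6)
  row 2: subtract 5×row0 = (0, 5, 3, 6)
  row 3: subtract 6×row0 = (0, 3, 2, 2)
step 2: normalize row 1 (÷6) = (0, 1, 4, 4)
  row 0: subtract 6×row1 = (1, 0, 3, 3)
  row 2: subtract 5×row1 = (0, 0, 4, 0)
  row 3: subtract 3×row1 = (0, 0, 4, 4)
step 3: normalize row 2 (÷4) = (0, 0, 1, 0)
  row 0: subtract 3×row2 = (1, 0, 0, 3)
  row 1: subtract 4×row2 = (0, 1, 0, 4)
  row 3: subtract 4×row2 = (0, 0, 0, 4)
step 4: normalize row 3 (÷4) = (0, 0, 0, 1)
  row 0: subtract 3×row3 = (1, 0, 0, 0)
  row 1: subtract 4×row3 = (0, 1, 0, 0)

pivot columns: 0, 1, 2, 3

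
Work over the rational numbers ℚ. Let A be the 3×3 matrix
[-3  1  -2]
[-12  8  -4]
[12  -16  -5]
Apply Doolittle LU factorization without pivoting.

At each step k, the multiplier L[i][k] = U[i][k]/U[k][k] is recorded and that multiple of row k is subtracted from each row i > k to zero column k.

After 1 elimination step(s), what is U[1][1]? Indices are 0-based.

U[1][1] = 4

Step 1: pivot at (0,0) is -3.
  row1 ← row1 − (4)·row0  ⇒  L[1][0]=4, U row1=(0, 4, 4)
  row2 ← row2 − (-4)·row0  ⇒  L[2][0]=-4, U row2=(0, -12, -13)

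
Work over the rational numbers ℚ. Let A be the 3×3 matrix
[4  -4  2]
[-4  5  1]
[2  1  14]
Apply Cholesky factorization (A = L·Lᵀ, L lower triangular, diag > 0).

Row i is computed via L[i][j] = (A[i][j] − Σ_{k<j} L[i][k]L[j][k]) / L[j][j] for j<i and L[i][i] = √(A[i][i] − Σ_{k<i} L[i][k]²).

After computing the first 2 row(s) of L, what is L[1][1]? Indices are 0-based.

L[1][1] = 1

Step 1: L[0][0] = √(4) = 2.
  L[1][0] = (-4) / L[0][0] = -2.
Step 2: L[1][1] = √(1) = 1.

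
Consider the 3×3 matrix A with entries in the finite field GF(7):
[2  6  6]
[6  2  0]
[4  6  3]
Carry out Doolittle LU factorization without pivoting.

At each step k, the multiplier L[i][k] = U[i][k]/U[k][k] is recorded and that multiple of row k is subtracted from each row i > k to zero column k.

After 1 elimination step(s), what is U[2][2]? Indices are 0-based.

U[2][2] = 5

[col 0] pivot 2
  R1 -= 3*R0 → (0, 5, 3)  (L[1][0] := 3)
  R2 -= 2*R0 → (0, 1, 5)  (L[2][0] := 2)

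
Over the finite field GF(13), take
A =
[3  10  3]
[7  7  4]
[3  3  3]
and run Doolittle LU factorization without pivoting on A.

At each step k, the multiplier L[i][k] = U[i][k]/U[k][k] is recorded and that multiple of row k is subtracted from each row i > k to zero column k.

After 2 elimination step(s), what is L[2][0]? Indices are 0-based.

[col 0] pivot 3
  R1 -= 11*R0 → (0, 1, 10)  (L[1][0] := 11)
  R2 -= 1*R0 → (0, 6, 0)  (L[2][0] := 1)
[col 1] pivot 1
  R2 -= 6*R1 → (0, 0, 5)  (L[2][1] := 6)

L[2][0] = 1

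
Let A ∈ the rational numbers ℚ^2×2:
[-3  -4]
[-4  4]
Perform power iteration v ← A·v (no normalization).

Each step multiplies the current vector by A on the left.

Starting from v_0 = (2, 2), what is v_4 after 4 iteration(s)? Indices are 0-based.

v_0 = (2, 2).
v_1 = A·v_0 = (-14, 0).
v_2 = A·v_1 = (42, 56).
v_3 = A·v_2 = (-350, 56).
v_4 = A·v_3 = (826, 1624).

v_4 = (826, 1624)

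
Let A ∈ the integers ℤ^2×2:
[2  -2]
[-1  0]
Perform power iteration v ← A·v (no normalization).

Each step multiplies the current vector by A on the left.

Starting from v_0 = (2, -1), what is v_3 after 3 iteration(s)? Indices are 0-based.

v_3 = (44, -16)

v_0 = (2, -1).
v_1 = A·v_0 = (6, -2).
v_2 = A·v_1 = (16, -6).
v_3 = A·v_2 = (44, -16).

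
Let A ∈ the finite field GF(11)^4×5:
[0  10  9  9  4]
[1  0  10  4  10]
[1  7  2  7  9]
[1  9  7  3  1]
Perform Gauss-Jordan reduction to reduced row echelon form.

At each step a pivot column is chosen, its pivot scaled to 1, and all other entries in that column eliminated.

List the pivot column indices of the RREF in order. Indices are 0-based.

[1] R0 <-> R1
[1] R0 /= 1  ⇒  (1, 0, 10, 4, 10)
     R2 -= 1·R0  ⇒  (0, 7, 3, 3, 10)
     R3 -= 1·R0  ⇒  (0, 9, 8, 10, 2)
[2] R1 /= 10  ⇒  (0, 1, 2, 2, 7)
     R2 -= 7·R1  ⇒  (0, 0, 0, 0, 5)
     R3 -= 9·R1  ⇒  (0, 0, 1, 3, 5)
[3] R2 <-> R3
[3] R2 /= 1  ⇒  (0, 0, 1, 3, 5)
     R0 -= 10·R2  ⇒  (1, 0, 0, 7, 4)
     R1 -= 2·R2  ⇒  (0, 1, 0, 7, 8)
column 3 empty below row 3
[4] R3 /= 5  ⇒  (0, 0, 0, 0, 1)
     R0 -= 4·R3  ⇒  (1, 0, 0, 7, 0)
     R1 -= 8·R3  ⇒  (0, 1, 0, 7, 0)
     R2 -= 5·R3  ⇒  (0, 0, 1, 3, 0)

pivot columns: 0, 1, 2, 4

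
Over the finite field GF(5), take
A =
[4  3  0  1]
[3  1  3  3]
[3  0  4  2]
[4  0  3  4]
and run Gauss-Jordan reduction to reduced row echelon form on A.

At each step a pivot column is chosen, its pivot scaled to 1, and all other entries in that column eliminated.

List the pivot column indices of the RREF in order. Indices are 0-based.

pivot(0,0)=4: scale R0 → (1, 2, 0, 4)
  clear (1,0): R1 −= (3)R0 → (0, 0, 3, 1)
  clear (2,0): R2 −= (3)R0 → (0, 4, 4, 0)
  clear (3,0): R3 −= (4)R0 → (0, 2, 3, 3)
pivot(1,1): swap R1↔R2
pivot(1,1)=4: scale R1 → (0, 1, 1, 0)
  clear (0,1): R0 −= (2)R1 → (1, 0, 3, 4)
  clear (3,1): R3 −= (2)R1 → (0, 0, 1, 3)
pivot(2,2)=3: scale R2 → (0, 0, 1, 2)
  clear (0,2): R0 −= (3)R2 → (1, 0, 0, 3)
  clear (1,2): R1 −= (1)R2 → (0, 1, 0, 3)
  clear (3,2): R3 −= (1)R2 → (0, 0, 0, 1)
pivot(3,3)=1: scale R3 → (0, 0, 0, 1)
  clear (0,3): R0 −= (3)R3 → (1, 0, 0, 0)
  clear (1,3): R1 −= (3)R3 → (0, 1, 0, 0)
  clear (2,3): R2 −= (2)R3 → (0, 0, 1, 0)

pivot columns: 0, 1, 2, 3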